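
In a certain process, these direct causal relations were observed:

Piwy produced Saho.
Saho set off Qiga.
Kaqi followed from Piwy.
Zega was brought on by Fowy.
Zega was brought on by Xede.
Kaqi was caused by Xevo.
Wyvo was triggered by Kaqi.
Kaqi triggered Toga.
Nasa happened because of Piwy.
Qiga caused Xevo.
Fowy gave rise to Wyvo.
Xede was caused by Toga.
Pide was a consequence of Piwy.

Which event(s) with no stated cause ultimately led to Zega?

Tracing upstream from Zega: Zega ← Xede ← Toga ← Kaqi ← Piwy.
A separate upstream branch: Zega ← Fowy.
Each of those chain origins has no stated cause.

Fowy, Piwy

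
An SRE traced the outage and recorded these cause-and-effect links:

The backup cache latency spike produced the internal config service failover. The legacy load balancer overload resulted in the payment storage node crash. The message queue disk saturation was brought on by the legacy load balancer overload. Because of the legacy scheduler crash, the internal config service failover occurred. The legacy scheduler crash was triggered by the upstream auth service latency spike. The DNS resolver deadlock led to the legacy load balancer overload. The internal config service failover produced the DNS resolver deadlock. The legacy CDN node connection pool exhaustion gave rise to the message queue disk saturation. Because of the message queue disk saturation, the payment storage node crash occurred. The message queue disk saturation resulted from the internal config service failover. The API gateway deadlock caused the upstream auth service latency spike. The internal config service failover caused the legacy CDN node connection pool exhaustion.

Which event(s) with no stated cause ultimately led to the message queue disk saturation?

Tracing upstream from the message queue disk saturation: the message queue disk saturation ← the internal config service failover ← the legacy scheduler crash ← the upstream auth service latency spike ← the API gateway deadlock.
A separate upstream branch: the message queue disk saturation ← the internal config service failover ← the backup cache latency spike.
Each of those chain origins has no stated cause.

the API gateway deadlock, the backup cache latency spike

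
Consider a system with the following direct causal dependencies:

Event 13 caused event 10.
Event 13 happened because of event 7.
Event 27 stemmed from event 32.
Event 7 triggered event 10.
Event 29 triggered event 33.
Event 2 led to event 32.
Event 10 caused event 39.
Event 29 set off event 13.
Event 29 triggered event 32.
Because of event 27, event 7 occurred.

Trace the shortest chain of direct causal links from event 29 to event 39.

event 29 → event 13 → event 10 → event 39

event 29 → event 13
event 13 → event 10
event 10 → event 39
Length: 3 steps.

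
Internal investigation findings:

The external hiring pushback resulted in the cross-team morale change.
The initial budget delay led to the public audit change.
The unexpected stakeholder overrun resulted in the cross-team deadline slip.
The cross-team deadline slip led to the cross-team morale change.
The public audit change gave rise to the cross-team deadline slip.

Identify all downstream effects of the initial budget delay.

Direct effects: the public audit change.
2 steps out: the cross-team deadline slip.
3 steps out: the cross-team morale change.
Not reachable from it: the unexpected stakeholder overrun, the external hiring pushback.

the cross-team deadline slip, the cross-team morale change, the public audit change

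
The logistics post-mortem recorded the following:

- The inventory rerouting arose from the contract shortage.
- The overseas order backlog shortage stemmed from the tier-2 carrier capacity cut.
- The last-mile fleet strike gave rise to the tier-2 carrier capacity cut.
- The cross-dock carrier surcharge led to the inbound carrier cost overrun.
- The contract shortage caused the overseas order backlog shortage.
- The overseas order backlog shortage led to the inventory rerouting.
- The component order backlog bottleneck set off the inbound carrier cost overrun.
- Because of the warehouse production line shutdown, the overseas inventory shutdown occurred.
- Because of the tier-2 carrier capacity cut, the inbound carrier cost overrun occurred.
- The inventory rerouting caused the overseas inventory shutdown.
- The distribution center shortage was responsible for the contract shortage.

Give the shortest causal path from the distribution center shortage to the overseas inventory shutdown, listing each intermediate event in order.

the distribution center shortage → the contract shortage
the contract shortage → the inventory rerouting
the inventory rerouting → the overseas inventory shutdown
Length: 3 steps.

the distribution center shortage → the contract shortage → the inventory rerouting → the overseas inventory shutdown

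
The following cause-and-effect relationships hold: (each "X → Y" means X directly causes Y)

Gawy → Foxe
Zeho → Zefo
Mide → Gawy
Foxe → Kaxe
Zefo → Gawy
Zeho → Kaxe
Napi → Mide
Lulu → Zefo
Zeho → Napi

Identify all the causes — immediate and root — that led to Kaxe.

Immediate causes of Kaxe: Zeho, Foxe.
Further upstream: Napi, Zefo, Mide, Gawy, Lulu.

Foxe, Gawy, Lulu, Mide, Napi, Zefo, Zeho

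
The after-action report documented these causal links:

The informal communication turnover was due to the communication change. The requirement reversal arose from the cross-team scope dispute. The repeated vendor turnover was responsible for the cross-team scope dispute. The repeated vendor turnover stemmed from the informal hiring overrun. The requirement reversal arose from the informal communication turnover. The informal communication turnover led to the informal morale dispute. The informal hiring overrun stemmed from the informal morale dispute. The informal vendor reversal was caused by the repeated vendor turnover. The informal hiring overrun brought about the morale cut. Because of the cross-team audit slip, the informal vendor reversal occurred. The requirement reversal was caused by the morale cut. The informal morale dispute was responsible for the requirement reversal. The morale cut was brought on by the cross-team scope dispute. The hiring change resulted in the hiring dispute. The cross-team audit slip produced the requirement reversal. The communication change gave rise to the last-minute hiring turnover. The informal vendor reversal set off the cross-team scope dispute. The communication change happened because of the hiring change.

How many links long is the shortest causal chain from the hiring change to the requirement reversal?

3

Shortest chain: the hiring change → the communication change → the informal communication turnover → the requirement reversal.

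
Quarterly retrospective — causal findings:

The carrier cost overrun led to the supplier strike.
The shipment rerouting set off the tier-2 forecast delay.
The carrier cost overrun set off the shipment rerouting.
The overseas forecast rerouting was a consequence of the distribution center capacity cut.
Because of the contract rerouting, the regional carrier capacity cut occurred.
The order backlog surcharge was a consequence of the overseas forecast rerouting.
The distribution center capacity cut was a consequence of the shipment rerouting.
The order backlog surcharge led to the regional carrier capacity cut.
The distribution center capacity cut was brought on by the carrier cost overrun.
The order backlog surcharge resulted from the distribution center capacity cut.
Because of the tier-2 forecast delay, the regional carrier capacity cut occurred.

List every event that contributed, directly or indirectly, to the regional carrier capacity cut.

the carrier cost overrun, the contract rerouting, the distribution center capacity cut, the order backlog surcharge, the overseas forecast rerouting, the shipment rerouting, the tier-2 forecast delay

Immediate causes of the regional carrier capacity cut: the tier-2 forecast delay, the contract rerouting, the order backlog surcharge.
Further upstream: the carrier cost overrun, the shipment rerouting, the distribution center capacity cut, the overseas forecast rerouting.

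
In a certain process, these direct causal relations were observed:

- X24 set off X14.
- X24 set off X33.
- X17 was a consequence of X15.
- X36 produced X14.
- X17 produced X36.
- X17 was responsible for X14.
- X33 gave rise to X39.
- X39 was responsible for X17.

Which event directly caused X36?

Upstream contributors include X24, X33, X39, X15, but only X17 feeds directly into X36.

X17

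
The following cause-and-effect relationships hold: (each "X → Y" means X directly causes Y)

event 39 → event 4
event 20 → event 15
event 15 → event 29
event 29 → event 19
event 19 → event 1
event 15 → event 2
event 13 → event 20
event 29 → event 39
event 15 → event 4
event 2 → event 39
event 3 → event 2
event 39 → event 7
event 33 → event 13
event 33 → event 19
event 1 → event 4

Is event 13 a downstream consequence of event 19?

No

Event 19 leads to event 1, event 4; event 13 is not among them.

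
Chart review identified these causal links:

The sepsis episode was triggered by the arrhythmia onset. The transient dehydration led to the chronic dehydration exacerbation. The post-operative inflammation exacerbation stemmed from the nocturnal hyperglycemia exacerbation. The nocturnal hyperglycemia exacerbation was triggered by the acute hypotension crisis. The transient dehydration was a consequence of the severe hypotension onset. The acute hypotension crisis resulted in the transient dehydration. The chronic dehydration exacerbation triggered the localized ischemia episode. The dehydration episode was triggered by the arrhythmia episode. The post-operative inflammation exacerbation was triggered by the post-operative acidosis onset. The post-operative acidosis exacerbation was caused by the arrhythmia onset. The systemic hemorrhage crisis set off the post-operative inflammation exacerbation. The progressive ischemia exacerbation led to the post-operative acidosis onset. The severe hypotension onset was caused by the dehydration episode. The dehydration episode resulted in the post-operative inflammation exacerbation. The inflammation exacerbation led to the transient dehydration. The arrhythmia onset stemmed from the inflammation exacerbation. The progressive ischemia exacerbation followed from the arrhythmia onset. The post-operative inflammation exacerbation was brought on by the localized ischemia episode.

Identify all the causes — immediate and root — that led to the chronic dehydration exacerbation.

the acute hypotension crisis, the arrhythmia episode, the dehydration episode, the inflammation exacerbation, the severe hypotension onset, the transient dehydration

Immediate cause of the chronic dehydration exacerbation: the transient dehydration.
Further upstream: the inflammation exacerbation, the arrhythmia episode, the dehydration episode, the severe hypotension onset, the acute hypotension crisis.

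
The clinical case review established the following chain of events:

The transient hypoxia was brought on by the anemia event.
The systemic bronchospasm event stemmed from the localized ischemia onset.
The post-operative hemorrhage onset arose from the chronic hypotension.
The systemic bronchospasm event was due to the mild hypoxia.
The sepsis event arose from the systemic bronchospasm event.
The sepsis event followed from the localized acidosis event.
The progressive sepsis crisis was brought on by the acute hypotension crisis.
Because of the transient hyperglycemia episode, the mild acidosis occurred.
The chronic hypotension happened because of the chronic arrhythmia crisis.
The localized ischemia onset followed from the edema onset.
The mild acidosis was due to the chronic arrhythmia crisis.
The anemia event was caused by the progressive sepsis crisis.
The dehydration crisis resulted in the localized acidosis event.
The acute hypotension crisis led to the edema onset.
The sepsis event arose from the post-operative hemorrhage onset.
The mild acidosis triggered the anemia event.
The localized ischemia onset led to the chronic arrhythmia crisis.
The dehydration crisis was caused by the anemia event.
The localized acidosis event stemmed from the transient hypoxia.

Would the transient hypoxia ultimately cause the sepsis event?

Yes

There is a causal chain: the transient hypoxia → the localized acidosis event → the sepsis event.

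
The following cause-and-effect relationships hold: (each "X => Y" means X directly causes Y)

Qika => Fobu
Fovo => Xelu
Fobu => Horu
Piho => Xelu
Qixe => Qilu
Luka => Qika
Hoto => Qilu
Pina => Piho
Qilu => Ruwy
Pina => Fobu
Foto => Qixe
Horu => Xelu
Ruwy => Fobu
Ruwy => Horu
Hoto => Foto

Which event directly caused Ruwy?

Qilu

Upstream contributors include Hoto, Foto, Qixe, but only Qilu feeds directly into Ruwy.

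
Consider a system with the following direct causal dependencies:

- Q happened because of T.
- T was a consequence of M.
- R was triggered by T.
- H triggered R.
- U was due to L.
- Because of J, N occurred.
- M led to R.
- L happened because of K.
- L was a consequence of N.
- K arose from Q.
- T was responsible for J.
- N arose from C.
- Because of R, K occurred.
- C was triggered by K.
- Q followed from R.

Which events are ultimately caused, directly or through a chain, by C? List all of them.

L, N, U

Direct effects: N.
2 steps out: L.
3 steps out: U.
Not reachable from it: M, T, R, Q, K, J, H.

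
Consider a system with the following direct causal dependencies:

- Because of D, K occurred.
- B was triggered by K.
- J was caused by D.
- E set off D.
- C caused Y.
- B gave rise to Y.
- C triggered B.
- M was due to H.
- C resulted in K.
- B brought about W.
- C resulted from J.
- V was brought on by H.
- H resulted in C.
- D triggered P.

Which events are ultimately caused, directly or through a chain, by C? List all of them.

Direct effects: K, B, Y.
2 steps out: W.
Not reachable from it: H, M, E, V, D, J, P.

B, K, W, Y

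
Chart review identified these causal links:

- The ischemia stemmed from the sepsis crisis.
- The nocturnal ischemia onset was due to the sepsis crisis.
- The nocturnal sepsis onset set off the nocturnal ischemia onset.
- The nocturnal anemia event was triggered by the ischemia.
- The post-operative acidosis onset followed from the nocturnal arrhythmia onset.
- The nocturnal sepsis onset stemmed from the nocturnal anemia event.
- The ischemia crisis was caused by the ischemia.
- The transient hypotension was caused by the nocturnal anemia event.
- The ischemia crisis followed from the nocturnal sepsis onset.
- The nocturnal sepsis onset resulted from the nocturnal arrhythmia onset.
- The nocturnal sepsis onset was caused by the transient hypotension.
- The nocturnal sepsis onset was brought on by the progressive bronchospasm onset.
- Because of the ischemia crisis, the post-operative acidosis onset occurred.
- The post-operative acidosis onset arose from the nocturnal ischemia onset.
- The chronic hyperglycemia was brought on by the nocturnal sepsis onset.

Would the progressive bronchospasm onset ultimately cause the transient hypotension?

The progressive bronchospasm onset leads to the nocturnal sepsis onset, the ischemia crisis, the nocturnal ischemia onset, the chronic hyperglycemia, the post-operative acidosis onset; the transient hypotension is not among them.

No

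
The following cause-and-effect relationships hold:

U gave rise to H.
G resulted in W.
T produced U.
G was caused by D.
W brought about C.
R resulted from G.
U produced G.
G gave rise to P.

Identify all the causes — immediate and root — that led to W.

D, G, T, U

Immediate cause of W: G.
Further upstream: T, U, D.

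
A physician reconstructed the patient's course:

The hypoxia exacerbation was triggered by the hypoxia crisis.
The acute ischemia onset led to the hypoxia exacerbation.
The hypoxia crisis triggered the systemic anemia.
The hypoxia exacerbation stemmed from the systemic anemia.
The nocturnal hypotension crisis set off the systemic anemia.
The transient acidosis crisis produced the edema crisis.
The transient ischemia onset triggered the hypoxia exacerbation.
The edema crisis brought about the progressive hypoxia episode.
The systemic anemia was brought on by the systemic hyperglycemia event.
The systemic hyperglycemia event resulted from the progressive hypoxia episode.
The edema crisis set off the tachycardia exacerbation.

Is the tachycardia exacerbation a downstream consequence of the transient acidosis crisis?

Yes

There is a causal chain: the transient acidosis crisis → the edema crisis → the tachycardia exacerbation.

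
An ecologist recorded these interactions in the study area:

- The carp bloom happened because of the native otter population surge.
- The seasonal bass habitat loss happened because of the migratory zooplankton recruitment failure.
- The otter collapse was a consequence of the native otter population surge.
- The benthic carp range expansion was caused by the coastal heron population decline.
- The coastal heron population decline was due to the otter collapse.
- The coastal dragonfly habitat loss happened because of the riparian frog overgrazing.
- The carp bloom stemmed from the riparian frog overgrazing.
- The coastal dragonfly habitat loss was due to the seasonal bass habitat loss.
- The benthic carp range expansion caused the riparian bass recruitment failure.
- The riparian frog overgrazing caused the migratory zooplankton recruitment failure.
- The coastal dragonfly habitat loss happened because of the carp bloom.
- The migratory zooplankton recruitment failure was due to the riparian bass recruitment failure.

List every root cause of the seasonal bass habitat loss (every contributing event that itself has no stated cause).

Tracing upstream from the seasonal bass habitat loss: the seasonal bass habitat loss ← the migratory zooplankton recruitment failure ← the riparian bass recruitment failure ← the benthic carp range expansion ← the coastal heron population decline ← the otter collapse ← the native otter population surge.
A separate upstream branch: the seasonal bass habitat loss ← the migratory zooplankton recruitment failure ← the riparian frog overgrazing.
Each of those chain origins has no stated cause.

the native otter population surge, the riparian frog overgrazing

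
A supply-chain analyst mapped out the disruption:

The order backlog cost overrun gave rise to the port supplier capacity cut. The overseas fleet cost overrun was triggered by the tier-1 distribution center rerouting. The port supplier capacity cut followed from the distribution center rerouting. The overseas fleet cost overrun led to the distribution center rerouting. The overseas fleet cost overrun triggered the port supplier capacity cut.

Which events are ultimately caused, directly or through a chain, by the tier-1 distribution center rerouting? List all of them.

the distribution center rerouting, the overseas fleet cost overrun, the port supplier capacity cut

Direct effects: the overseas fleet cost overrun.
2 steps out: the distribution center rerouting, the port supplier capacity cut.
Not reachable from it: the order backlog cost overrun.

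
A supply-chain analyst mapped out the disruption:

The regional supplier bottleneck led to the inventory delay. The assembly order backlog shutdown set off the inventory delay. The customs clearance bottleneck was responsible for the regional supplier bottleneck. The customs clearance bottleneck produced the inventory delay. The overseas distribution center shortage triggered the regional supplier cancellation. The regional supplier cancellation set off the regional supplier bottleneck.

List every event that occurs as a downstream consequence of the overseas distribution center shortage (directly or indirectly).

the inventory delay, the regional supplier bottleneck, the regional supplier cancellation

Direct effects: the regional supplier cancellation.
2 steps out: the regional supplier bottleneck.
3 steps out: the inventory delay.
Not reachable from it: the assembly order backlog shutdown, the customs clearance bottleneck.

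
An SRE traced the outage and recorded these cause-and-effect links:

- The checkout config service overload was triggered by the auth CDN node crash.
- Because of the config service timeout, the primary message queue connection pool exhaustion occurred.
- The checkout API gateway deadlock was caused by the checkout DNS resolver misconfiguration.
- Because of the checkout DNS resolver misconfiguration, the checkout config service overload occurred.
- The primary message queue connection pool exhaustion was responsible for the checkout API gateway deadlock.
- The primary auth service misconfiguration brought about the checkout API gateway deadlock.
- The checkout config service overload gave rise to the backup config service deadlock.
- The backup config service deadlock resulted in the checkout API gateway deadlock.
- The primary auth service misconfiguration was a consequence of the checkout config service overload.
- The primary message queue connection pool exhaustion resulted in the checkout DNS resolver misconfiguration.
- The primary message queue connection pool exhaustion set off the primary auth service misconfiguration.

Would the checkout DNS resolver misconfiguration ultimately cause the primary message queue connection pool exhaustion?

The checkout DNS resolver misconfiguration leads to the checkout config service overload, the backup config service deadlock, the primary auth service misconfiguration, the checkout API gateway deadlock; the primary message queue connection pool exhaustion is not among them.

No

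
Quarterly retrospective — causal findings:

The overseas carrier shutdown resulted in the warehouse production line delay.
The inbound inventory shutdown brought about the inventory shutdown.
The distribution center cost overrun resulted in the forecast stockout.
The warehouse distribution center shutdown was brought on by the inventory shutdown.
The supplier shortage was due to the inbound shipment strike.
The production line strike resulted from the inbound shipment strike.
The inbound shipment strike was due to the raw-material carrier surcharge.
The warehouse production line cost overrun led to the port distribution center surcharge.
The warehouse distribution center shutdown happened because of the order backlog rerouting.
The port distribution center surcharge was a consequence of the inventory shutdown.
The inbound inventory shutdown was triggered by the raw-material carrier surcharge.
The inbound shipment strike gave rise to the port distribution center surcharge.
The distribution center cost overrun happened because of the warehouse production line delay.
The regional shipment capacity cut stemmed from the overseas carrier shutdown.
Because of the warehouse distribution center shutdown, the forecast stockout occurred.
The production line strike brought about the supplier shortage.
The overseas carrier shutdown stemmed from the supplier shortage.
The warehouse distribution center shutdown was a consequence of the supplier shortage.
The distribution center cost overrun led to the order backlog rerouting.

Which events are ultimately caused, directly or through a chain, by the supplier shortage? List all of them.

the distribution center cost overrun, the forecast stockout, the order backlog rerouting, the overseas carrier shutdown, the regional shipment capacity cut, the warehouse distribution center shutdown, the warehouse production line delay

Direct effects: the overseas carrier shutdown, the warehouse distribution center shutdown.
2 steps out: the warehouse production line delay, the regional shipment capacity cut, the forecast stockout.
3 steps out: the distribution center cost overrun.
4 steps out: the order backlog rerouting.
Not reachable from it: the raw-material carrier surcharge, the inbound inventory shutdown, the inventory shutdown, the inbound shipment strike, the production line strike, the warehouse production line cost overrun, the port distribution center surcharge.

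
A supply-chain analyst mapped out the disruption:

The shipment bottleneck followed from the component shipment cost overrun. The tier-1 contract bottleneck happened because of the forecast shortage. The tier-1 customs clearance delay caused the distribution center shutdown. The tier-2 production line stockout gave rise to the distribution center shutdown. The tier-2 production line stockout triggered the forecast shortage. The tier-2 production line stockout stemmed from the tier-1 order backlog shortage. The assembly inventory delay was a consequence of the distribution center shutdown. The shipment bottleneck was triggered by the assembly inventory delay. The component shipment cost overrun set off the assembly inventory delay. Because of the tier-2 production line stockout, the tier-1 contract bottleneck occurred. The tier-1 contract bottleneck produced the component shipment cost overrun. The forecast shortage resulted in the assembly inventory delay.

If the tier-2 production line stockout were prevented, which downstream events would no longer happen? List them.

Downstream of the tier-2 production line stockout: the forecast shortage, the tier-1 contract bottleneck, the component shipment cost overrun, the distribution center shutdown, the assembly inventory delay, the shipment bottleneck.
Of those, still caused via another path: the distribution center shutdown, the assembly inventory delay, the shipment bottleneck.
The remainder have no surviving cause.

the component shipment cost overrun, the forecast shortage, the tier-1 contract bottleneck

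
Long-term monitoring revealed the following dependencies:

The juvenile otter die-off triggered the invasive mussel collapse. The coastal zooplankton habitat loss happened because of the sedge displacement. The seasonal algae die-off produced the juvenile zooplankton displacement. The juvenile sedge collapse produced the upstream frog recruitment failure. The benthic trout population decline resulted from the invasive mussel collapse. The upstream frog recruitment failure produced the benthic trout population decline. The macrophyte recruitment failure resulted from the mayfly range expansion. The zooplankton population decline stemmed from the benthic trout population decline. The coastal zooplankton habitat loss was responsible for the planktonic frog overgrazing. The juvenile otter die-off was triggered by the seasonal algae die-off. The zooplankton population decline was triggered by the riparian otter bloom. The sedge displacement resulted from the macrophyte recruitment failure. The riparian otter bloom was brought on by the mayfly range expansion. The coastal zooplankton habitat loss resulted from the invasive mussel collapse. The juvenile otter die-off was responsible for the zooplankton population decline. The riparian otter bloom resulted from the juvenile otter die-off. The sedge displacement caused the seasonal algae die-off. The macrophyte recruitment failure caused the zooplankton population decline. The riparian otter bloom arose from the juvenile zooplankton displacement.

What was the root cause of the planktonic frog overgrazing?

Tracing upstream from the planktonic frog overgrazing: the planktonic frog overgrazing ← the coastal zooplankton habitat loss ← the sedge displacement ← the macrophyte recruitment failure ← the mayfly range expansion.
The mayfly range expansion has no stated cause, so it is the root.

the mayfly range expansion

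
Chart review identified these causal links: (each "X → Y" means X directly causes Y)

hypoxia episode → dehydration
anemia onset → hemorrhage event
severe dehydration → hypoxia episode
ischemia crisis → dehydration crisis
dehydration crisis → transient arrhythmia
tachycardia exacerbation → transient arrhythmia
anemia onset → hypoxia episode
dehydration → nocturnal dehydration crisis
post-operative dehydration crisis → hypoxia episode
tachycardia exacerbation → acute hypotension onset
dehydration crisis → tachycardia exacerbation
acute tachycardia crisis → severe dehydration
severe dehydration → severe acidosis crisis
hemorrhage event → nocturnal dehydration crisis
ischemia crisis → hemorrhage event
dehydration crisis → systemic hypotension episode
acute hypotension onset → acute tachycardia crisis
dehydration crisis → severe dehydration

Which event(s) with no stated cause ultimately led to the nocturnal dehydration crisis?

the anemia onset, the ischemia crisis, the post-operative dehydration crisis

Tracing upstream from the nocturnal dehydration crisis: the nocturnal dehydration crisis ← the hemorrhage event ← the ischemia crisis.
A separate upstream branch: the nocturnal dehydration crisis ← the hemorrhage event ← the anemia onset.
A separate upstream branch: the nocturnal dehydration crisis ← the dehydration ← the hypoxia episode ← the post-operative dehydration crisis.
Each of those chain origins has no stated cause.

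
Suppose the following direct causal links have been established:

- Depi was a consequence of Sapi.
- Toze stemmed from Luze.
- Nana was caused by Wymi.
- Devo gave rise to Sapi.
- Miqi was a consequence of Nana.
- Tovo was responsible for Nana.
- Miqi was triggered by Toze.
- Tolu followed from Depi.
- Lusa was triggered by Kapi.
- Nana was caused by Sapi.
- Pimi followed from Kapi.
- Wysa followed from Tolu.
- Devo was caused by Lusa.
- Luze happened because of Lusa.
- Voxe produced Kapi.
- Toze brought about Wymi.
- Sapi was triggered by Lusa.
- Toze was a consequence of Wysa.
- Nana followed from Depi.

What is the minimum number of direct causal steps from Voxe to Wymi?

5

Shortest chain: Voxe → Kapi → Lusa → Luze → Toze → Wymi.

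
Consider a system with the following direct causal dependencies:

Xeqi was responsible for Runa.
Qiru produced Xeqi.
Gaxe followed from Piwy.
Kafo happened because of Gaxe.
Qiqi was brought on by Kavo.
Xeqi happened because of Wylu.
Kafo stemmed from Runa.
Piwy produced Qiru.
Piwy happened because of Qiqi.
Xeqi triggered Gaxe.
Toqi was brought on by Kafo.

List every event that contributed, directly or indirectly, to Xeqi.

Immediate causes of Xeqi: Qiru, Wylu.
Further upstream: Kavo, Qiqi, Piwy.

Kavo, Piwy, Qiqi, Qiru, Wylu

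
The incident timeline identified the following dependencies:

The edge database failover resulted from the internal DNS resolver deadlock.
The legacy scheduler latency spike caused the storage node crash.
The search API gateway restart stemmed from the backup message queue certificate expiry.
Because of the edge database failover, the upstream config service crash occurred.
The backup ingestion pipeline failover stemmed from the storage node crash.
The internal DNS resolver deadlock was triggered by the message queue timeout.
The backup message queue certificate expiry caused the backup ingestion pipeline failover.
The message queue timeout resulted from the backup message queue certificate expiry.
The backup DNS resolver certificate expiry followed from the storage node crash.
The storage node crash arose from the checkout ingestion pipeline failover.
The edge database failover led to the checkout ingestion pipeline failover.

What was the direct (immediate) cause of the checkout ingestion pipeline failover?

the edge database failover

Upstream contributors include the backup message queue certificate expiry, the message queue timeout, the internal DNS resolver deadlock, but only the edge database failover feeds directly into the checkout ingestion pipeline failover.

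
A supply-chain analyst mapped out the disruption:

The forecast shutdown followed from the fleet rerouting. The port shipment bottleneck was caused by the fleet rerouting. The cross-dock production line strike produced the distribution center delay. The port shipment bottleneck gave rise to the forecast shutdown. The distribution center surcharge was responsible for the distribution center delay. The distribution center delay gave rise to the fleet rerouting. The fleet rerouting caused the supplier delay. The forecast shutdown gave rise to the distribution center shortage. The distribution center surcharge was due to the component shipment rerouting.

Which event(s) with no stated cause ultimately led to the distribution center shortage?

the component shipment rerouting, the cross-dock production line strike

Tracing upstream from the distribution center shortage: the distribution center shortage ← the forecast shutdown ← the fleet rerouting ← the distribution center delay ← the distribution center surcharge ← the component shipment rerouting.
A separate upstream branch: the distribution center shortage ← the forecast shutdown ← the fleet rerouting ← the distribution center delay ← the cross-dock production line strike.
Each of those chain origins has no stated cause.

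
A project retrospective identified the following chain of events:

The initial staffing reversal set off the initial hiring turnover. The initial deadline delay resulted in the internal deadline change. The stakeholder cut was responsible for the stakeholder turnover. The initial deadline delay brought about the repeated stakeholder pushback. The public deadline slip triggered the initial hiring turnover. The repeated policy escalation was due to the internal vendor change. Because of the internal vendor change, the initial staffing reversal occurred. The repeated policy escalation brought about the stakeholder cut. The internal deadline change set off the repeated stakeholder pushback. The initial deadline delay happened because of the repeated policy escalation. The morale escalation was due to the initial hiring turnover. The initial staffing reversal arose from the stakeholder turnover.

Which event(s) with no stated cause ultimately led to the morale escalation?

Tracing upstream from the morale escalation: the morale escalation ← the initial hiring turnover ← the initial staffing reversal ← the internal vendor change.
A separate upstream branch: the morale escalation ← the initial hiring turnover ← the public deadline slip.
Each of those chain origins has no stated cause.

the internal vendor change, the public deadline slip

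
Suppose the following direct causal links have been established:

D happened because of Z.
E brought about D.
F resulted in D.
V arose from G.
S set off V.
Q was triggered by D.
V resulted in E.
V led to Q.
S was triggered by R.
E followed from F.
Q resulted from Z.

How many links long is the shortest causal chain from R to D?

4

Shortest chain: R → S → V → E → D.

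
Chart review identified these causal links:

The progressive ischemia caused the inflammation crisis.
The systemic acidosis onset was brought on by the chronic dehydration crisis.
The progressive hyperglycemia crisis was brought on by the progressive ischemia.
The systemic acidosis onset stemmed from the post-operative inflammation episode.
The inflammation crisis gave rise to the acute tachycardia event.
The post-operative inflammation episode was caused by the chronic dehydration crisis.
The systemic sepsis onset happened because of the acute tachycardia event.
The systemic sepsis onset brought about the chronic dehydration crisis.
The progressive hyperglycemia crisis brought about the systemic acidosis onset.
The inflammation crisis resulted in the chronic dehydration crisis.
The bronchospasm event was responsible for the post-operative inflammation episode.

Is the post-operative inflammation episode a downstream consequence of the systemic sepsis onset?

Yes

There is a causal chain: the systemic sepsis onset → the chronic dehydration crisis → the post-operative inflammation episode.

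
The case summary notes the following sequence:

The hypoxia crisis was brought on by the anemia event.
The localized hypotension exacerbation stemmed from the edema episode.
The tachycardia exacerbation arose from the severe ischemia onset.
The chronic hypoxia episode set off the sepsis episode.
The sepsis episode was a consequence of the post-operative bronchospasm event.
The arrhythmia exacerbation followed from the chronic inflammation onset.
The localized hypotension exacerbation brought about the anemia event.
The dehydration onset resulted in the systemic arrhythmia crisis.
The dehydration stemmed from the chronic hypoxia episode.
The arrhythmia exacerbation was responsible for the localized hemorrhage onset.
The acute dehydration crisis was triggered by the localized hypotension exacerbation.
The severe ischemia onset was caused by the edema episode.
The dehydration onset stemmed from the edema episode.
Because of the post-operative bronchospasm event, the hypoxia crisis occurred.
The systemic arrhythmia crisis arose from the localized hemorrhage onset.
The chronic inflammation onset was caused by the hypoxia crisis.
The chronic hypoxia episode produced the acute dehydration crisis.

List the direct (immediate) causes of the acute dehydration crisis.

the chronic hypoxia episode, the localized hypotension exacerbation

Upstream contributors include the edema episode, but only the chronic hypoxia episode, the localized hypotension exacerbation feed directly into the acute dehydration crisis.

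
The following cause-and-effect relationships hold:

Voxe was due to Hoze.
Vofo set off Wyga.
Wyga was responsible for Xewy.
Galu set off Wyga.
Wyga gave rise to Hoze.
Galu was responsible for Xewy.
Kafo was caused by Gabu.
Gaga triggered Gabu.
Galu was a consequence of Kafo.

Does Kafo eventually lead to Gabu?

Kafo leads to Galu, Wyga, Hoze, Xewy, Voxe; Gabu is not among them.

No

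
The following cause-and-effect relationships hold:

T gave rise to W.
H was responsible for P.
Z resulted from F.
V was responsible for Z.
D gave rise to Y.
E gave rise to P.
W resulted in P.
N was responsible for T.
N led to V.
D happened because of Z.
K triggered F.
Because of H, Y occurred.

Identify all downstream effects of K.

Direct effects: F.
2 steps out: Z.
3 steps out: D.
4 steps out: Y.
Not reachable from it: N, T, W, V, H, E, P.

D, F, Y, Z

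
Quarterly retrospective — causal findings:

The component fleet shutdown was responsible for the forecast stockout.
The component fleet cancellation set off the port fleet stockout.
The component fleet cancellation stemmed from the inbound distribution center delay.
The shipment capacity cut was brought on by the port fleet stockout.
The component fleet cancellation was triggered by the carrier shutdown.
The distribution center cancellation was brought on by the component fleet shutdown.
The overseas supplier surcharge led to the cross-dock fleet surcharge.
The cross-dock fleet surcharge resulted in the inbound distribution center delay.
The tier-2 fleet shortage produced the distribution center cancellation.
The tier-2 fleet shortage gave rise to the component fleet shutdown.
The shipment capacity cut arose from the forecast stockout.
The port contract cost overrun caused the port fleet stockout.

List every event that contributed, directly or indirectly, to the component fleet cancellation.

Immediate causes of the component fleet cancellation: the inbound distribution center delay, the carrier shutdown.
Further upstream: the overseas supplier surcharge, the cross-dock fleet surcharge.

the carrier shutdown, the cross-dock fleet surcharge, the inbound distribution center delay, the overseas supplier surcharge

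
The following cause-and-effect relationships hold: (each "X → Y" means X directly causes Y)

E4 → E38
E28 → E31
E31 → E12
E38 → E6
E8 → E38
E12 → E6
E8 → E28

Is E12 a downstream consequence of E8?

Yes

There is a causal chain: E8 → E28 → E31 → E12.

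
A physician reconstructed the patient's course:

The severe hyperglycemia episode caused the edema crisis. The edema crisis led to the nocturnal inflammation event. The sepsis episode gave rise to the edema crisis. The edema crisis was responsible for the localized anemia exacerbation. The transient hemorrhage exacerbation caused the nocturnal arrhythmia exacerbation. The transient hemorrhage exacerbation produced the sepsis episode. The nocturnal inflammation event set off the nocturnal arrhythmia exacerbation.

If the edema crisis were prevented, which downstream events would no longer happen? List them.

the localized anemia exacerbation, the nocturnal inflammation event

Downstream of the edema crisis: the nocturnal inflammation event, the localized anemia exacerbation, the nocturnal arrhythmia exacerbation.
Of those, still caused via another path: the nocturnal arrhythmia exacerbation.
The remainder have no surviving cause.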